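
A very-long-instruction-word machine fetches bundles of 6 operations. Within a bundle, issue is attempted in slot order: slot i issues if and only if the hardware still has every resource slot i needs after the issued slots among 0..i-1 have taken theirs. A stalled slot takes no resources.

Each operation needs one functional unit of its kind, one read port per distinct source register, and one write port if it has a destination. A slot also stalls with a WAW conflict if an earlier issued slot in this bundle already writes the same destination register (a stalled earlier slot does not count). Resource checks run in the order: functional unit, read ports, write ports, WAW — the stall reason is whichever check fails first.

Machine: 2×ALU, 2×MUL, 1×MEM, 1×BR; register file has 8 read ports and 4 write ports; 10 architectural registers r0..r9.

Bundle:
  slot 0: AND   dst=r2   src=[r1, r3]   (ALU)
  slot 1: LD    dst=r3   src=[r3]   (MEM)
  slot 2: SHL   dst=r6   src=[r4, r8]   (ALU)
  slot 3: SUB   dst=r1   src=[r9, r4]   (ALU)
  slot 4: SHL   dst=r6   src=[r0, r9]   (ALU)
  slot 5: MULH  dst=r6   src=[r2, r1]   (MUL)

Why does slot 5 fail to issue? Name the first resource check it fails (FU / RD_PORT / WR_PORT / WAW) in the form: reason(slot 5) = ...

reason(slot 5) = WAW

slot 0 (ALU): ISSUE — free A1,Mu2,Ld1,B1 rp6 wp3
slot 1 (MEM): ISSUE — free A1,Mu2,Ld0,B1 rp5 wp2
slot 2 (ALU): ISSUE — free A0,Mu2,Ld0,B1 rp3 wp1
slot 3 (ALU): stall FU — free A0,Mu2,Ld0,B1 rp3 wp1
slot 4 (ALU): stall FU — free A0,Mu2,Ld0,B1 rp3 wp1
slot 5 (MUL): stall WAW — free A0,Mu2,Ld0,B1 rp3 wp1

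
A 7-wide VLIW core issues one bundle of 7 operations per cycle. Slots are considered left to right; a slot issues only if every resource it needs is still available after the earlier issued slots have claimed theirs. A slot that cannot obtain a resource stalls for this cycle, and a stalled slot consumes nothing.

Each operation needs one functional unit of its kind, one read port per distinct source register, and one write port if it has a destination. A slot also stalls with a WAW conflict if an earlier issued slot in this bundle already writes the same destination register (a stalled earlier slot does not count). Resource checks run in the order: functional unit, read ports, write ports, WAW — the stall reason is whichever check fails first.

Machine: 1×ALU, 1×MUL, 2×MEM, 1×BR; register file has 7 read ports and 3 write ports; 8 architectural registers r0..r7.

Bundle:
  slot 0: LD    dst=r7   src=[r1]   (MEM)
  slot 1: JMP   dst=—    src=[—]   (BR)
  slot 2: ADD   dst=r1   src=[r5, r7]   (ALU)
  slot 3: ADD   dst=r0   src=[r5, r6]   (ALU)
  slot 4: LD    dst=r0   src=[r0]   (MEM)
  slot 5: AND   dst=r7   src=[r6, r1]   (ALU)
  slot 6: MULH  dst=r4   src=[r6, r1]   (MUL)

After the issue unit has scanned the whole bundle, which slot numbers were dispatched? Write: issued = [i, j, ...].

issued = [0, 1, 2, 4]

#0 MEM src=r1 dispatched  <A:1 Mu:1 Ld:1 B:1 rd:6 wr:2>
#1 BR src=- dispatched  <A:1 Mu:1 Ld:1 B:0 rd:6 wr:2>
#2 ALU src=r5,r7 dispatched  <A:0 Mu:1 Ld:1 B:0 rd:4 wr:1>
#3 ALU src=r5,r6 held:FU  <A:0 Mu:1 Ld:1 B:0 rd:4 wr:1>
#4 MEM src=r0 dispatched  <A:0 Mu:1 Ld:0 B:0 rd:3 wr:0>
#5 ALU src=r6,r1 held:FU  <A:0 Mu:1 Ld:0 B:0 rd:3 wr:0>
#6 MUL src=r6,r1 held:WR_PORT  <A:0 Mu:1 Ld:0 B:0 rd:3 wr:0>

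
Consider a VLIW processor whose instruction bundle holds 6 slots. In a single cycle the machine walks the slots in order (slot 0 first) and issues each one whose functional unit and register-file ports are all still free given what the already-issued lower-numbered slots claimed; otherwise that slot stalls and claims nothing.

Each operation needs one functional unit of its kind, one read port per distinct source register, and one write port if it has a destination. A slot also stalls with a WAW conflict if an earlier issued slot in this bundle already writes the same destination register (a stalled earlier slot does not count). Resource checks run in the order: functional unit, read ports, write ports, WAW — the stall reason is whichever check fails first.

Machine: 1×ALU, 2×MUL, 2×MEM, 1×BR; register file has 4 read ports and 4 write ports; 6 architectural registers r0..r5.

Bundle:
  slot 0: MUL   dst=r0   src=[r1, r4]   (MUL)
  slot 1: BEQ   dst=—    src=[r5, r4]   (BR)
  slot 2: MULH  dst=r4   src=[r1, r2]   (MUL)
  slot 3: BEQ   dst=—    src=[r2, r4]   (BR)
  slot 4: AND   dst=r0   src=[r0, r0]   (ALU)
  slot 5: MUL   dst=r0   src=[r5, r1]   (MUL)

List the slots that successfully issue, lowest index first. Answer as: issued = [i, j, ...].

(0) want 1×MUL +2rd +1wr — yes → AL1|MU1|ME2|BR1|rd2|wr3
(1) want 1×BR +2rd +0wr — yes → AL1|MU1|ME2|BR0|rd0|wr3
(2) want 1×MUL +2rd +1wr — RD_PORT → AL1|MU1|ME2|BR0|rd0|wr3
(3) want 1×BR +2rd +0wr — FU → AL1|MU1|ME2|BR0|rd0|wr3
(4) want 1×ALU +1rd +1wr — RD_PORT → AL1|MU1|ME2|BR0|rd0|wr3
(5) want 1×MUL +2rd +1wr — RD_PORT → AL1|MU1|ME2|BR0|rd0|wr3

issued = [0, 1]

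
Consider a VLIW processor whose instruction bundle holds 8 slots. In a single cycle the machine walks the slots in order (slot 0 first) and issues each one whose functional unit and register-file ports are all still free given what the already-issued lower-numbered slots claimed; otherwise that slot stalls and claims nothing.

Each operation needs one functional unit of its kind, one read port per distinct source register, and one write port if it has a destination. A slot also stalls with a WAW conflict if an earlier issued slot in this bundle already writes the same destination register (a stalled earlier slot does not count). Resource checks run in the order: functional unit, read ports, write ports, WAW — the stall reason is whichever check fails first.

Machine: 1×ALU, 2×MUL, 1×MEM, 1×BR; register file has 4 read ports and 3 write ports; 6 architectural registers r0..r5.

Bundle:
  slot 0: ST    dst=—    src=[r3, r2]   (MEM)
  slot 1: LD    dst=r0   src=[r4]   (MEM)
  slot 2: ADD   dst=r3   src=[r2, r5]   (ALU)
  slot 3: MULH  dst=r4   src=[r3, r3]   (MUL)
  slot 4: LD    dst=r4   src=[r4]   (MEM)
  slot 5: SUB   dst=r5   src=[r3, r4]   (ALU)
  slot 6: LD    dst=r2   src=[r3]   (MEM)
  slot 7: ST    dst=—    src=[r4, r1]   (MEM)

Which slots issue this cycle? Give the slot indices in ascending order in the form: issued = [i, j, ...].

issued = [0, 2]

[0] MEM needs rd=2 wr=0: ok; after: ALU=1 MUL=2 MEM=0 BR=1, R=2, W=3
[1] MEM needs rd=1 wr=1: FU; after: ALU=1 MUL=2 MEM=0 BR=1, R=2, W=3
[2] ALU needs rd=2 wr=1: ok; after: ALU=0 MUL=2 MEM=0 BR=1, R=0, W=2
[3] MUL needs rd=1 wr=1: RD_PORT; after: ALU=0 MUL=2 MEM=0 BR=1, R=0, W=2
[4] MEM needs rd=1 wr=1: FU; after: ALU=0 MUL=2 MEM=0 BR=1, R=0, W=2
[5] ALU needs rd=2 wr=1: FU; after: ALU=0 MUL=2 MEM=0 BR=1, R=0, W=2
[6] MEM needs rd=1 wr=1: FU; after: ALU=0 MUL=2 MEM=0 BR=1, R=0, W=2
[7] MEM needs rd=2 wr=0: FU; after: ALU=0 MUL=2 MEM=0 BR=1, R=0, W=2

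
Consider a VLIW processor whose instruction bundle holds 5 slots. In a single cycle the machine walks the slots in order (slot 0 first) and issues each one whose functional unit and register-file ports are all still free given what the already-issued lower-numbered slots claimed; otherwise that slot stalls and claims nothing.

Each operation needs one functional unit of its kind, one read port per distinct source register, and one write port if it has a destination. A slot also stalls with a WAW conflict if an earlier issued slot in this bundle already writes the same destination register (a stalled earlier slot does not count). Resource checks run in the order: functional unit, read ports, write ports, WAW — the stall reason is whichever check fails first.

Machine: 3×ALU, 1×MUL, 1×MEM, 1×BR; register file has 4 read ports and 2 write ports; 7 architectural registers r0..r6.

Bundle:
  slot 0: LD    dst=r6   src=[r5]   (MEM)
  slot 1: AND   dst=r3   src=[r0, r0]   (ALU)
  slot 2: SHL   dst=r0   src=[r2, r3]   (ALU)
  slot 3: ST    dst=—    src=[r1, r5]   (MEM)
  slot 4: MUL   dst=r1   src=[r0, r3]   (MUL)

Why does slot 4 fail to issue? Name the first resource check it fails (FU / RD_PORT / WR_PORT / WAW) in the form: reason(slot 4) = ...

#0 MEM src=r5 dispatched  <A:3 Mu:1 Ld:0 B:1 rd:3 wr:1>
#1 ALU src=r0,r0 dispatched  <A:2 Mu:1 Ld:0 B:1 rd:2 wr:0>
#2 ALU src=r2,r3 held:WR_PORT  <A:2 Mu:1 Ld:0 B:1 rd:2 wr:0>
#3 MEM src=r1,r5 held:FU  <A:2 Mu:1 Ld:0 B:1 rd:2 wr:0>
#4 MUL src=r0,r3 held:WR_PORT  <A:2 Mu:1 Ld:0 B:1 rd:2 wr:0>

reason(slot 4) = WR_PORT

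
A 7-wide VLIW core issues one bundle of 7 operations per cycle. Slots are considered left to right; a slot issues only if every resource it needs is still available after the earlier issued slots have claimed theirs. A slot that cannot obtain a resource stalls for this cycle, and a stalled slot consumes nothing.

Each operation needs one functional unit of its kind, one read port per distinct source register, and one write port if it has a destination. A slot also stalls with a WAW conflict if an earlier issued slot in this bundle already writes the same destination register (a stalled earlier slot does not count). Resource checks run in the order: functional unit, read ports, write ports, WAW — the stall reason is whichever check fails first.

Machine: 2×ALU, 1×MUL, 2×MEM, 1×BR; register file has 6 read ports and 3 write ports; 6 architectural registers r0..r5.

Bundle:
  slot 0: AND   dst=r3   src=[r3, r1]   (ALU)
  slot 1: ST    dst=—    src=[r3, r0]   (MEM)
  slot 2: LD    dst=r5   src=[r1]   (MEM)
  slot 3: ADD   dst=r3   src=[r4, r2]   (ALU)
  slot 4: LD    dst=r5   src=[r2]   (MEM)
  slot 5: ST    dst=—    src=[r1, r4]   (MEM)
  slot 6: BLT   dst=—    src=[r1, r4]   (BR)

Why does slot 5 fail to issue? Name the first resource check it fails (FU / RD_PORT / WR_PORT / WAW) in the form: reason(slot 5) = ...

(0) want 1×ALU +2rd +1wr — yes → AL1|MU1|ME2|BR1|rd4|wr2
(1) want 1×MEM +2rd +0wr — yes → AL1|MU1|ME1|BR1|rd2|wr2
(2) want 1×MEM +1rd +1wr — yes → AL1|MU1|ME0|BR1|rd1|wr1
(3) want 1×ALU +2rd +1wr — RD_PORT → AL1|MU1|ME0|BR1|rd1|wr1
(4) want 1×MEM +1rd +1wr — FU → AL1|MU1|ME0|BR1|rd1|wr1
(5) want 1×MEM +2rd +0wr — FU → AL1|MU1|ME0|BR1|rd1|wr1
(6) want 1×BR +2rd +0wr — RD_PORT → AL1|MU1|ME0|BR1|rd1|wr1

reason(slot 5) = FU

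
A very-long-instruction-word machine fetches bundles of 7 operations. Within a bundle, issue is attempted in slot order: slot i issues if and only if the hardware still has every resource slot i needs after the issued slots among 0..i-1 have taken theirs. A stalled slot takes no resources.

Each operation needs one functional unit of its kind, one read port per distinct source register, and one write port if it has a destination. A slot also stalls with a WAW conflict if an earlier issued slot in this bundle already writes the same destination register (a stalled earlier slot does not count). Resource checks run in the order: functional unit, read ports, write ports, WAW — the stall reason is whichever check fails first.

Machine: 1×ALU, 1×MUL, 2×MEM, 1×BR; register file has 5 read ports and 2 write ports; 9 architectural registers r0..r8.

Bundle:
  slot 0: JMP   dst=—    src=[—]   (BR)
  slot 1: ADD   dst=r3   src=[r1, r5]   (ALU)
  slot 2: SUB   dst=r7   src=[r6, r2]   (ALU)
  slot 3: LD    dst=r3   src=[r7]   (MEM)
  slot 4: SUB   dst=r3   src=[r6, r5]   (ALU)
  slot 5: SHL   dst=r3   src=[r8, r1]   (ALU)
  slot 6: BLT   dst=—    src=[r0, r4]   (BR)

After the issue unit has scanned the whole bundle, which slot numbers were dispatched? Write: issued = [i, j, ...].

issued = [0, 1]

slot 0 (BR): ISSUE — free A1,Mu1,Ld2,B0 rp5 wp2
slot 1 (ALU): ISSUE — free A0,Mu1,Ld2,B0 rp3 wp1
slot 2 (ALU): stall FU — free A0,Mu1,Ld2,B0 rp3 wp1
slot 3 (MEM): stall WAW — free A0,Mu1,Ld2,B0 rp3 wp1
slot 4 (ALU): stall FU — free A0,Mu1,Ld2,B0 rp3 wp1
slot 5 (ALU): stall FU — free A0,Mu1,Ld2,B0 rp3 wp1
slot 6 (BR): stall FU — free A0,Mu1,Ld2,B0 rp3 wp1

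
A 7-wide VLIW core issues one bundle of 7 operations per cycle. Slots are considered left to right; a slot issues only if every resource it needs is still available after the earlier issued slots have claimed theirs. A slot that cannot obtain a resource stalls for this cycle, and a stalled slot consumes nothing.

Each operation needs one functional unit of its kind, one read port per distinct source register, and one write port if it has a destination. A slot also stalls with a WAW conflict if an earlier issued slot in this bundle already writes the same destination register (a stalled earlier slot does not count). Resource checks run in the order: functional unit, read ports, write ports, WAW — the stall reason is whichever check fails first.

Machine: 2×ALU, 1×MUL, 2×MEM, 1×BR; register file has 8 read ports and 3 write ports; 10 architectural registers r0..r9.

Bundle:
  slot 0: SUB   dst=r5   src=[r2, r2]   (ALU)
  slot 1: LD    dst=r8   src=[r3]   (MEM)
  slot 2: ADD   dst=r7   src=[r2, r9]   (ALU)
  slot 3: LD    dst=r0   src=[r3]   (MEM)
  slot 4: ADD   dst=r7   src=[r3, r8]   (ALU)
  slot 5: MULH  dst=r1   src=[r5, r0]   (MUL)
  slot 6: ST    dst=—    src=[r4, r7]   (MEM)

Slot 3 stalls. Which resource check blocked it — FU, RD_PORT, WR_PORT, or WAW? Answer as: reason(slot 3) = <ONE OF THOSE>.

reason(slot 3) = WR_PORT

  0. ALU→r5 ⇒ go  {1A/1Mu/2Ld/1B | 7r 2w}
  1. MEM→r8 ⇒ go  {1A/1Mu/1Ld/1B | 6r 1w}
  2. ALU→r7 ⇒ go  {0A/1Mu/1Ld/1B | 4r 0w}
  3. MEM→r0 ⇒ no(WR_PORT)  {0A/1Mu/1Ld/1B | 4r 0w}
  4. ALU→r7 ⇒ no(FU)  {0A/1Mu/1Ld/1B | 4r 0w}
  5. MUL→r1 ⇒ no(WR_PORT)  {0A/1Mu/1Ld/1B | 4r 0w}
  6. MEM ⇒ go  {0A/1Mu/0Ld/1B | 2r 0w}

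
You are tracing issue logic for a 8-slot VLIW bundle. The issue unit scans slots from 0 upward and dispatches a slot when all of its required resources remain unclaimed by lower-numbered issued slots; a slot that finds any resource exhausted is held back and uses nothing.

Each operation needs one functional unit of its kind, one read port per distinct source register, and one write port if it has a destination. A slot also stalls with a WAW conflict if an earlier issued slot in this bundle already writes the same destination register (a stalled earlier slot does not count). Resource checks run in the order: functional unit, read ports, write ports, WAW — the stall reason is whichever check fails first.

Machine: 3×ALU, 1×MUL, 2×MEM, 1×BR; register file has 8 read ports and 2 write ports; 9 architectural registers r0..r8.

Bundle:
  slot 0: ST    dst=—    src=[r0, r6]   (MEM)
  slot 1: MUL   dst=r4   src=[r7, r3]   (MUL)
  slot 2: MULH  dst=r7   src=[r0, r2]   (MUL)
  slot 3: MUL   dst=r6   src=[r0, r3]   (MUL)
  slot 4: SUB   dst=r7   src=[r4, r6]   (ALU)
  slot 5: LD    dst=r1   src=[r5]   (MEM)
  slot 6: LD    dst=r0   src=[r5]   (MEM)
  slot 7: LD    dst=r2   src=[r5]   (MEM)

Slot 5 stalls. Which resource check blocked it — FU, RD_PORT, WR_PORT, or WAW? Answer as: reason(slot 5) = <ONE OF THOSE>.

#0 MEM src=r0,r6 dispatched  <A:3 Mu:1 Ld:1 B:1 rd:6 wr:2>
#1 MUL src=r7,r3 dispatched  <A:3 Mu:0 Ld:1 B:1 rd:4 wr:1>
#2 MUL src=r0,r2 held:FU  <A:3 Mu:0 Ld:1 B:1 rd:4 wr:1>
#3 MUL src=r0,r3 held:FU  <A:3 Mu:0 Ld:1 B:1 rd:4 wr:1>
#4 ALU src=r4,r6 dispatched  <A:2 Mu:0 Ld:1 B:1 rd:2 wr:0>
#5 MEM src=r5 held:WR_PORT  <A:2 Mu:0 Ld:1 B:1 rd:2 wr:0>
#6 MEM src=r5 held:WR_PORT  <A:2 Mu:0 Ld:1 B:1 rd:2 wr:0>
#7 MEM src=r5 held:WR_PORT  <A:2 Mu:0 Ld:1 B:1 rd:2 wr:0>

reason(slot 5) = WR_PORT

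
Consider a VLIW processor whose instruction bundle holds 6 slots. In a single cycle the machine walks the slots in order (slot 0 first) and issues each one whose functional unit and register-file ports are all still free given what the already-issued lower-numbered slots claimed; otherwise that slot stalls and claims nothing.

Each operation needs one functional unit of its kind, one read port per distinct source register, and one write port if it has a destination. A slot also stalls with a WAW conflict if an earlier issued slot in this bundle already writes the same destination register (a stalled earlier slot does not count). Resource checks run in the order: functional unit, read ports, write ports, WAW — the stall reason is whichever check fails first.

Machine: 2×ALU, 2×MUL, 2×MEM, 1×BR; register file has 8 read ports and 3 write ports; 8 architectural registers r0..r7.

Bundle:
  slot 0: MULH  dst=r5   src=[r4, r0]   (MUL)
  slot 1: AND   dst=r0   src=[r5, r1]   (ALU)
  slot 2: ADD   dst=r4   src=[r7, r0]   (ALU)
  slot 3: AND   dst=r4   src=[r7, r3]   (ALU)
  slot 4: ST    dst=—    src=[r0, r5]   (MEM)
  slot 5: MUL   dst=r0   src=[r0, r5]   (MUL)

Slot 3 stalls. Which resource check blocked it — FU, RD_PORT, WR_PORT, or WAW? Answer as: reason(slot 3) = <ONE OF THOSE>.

slot 0 (MUL): ISSUE — free A2,Mu1,Ld2,B1 rp6 wp2
slot 1 (ALU): ISSUE — free A1,Mu1,Ld2,B1 rp4 wp1
slot 2 (ALU): ISSUE — free A0,Mu1,Ld2,B1 rp2 wp0
slot 3 (ALU): stall FU — free A0,Mu1,Ld2,B1 rp2 wp0
slot 4 (MEM): ISSUE — free A0,Mu1,Ld1,B1 rp0 wp0
slot 5 (MUL): stall RD_PORT — free A0,Mu1,Ld1,B1 rp0 wp0

reason(slot 3) = FU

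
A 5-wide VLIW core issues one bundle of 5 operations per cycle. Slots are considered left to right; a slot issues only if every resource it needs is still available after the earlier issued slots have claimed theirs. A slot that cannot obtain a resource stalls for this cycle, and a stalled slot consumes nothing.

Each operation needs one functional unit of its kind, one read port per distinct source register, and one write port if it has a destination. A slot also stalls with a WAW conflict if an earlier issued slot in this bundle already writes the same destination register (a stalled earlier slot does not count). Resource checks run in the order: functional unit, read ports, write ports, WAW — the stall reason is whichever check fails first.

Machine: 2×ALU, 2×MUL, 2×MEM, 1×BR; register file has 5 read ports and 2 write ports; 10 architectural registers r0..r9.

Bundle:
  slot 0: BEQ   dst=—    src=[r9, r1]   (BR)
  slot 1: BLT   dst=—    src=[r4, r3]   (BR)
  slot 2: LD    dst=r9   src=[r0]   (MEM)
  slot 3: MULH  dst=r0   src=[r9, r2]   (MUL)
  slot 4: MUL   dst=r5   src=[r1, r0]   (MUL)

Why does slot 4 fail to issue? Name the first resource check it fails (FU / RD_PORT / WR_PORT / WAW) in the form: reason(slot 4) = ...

reason(slot 4) = RD_PORT

  0. BR ⇒ go  {2A/2Mu/2Ld/0B | 3r 2w}
  1. BR ⇒ no(FU)  {2A/2Mu/2Ld/0B | 3r 2w}
  2. MEM→r9 ⇒ go  {2A/2Mu/1Ld/0B | 2r 1w}
  3. MUL→r0 ⇒ go  {2A/1Mu/1Ld/0B | 0r 0w}
  4. MUL→r5 ⇒ no(RD_PORT)  {2A/1Mu/1Ld/0B | 0r 0w}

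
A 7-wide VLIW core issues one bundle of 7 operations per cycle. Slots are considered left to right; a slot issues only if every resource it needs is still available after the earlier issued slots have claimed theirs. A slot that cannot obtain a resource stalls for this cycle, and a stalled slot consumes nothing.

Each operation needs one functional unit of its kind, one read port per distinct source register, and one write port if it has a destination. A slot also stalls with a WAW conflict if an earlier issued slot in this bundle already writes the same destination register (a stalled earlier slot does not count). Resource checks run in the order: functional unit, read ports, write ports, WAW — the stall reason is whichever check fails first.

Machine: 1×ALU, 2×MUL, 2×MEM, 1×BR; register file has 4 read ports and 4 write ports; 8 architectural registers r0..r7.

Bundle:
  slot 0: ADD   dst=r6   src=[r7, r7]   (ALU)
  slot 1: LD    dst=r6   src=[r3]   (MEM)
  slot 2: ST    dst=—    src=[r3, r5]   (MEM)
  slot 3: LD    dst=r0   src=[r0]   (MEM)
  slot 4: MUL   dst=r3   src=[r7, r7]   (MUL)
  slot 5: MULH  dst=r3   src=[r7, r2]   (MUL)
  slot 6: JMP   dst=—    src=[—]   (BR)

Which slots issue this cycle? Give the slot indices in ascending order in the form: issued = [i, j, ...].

[0] ALU needs rd=1 wr=1: ok; after: ALU=0 MUL=2 MEM=2 BR=1, R=3, W=3
[1] MEM needs rd=1 wr=1: WAW; after: ALU=0 MUL=2 MEM=2 BR=1, R=3, W=3
[2] MEM needs rd=2 wr=0: ok; after: ALU=0 MUL=2 MEM=1 BR=1, R=1, W=3
[3] MEM needs rd=1 wr=1: ok; after: ALU=0 MUL=2 MEM=0 BR=1, R=0, W=2
[4] MUL needs rd=1 wr=1: RD_PORT; after: ALU=0 MUL=2 MEM=0 BR=1, R=0, W=2
[5] MUL needs rd=2 wr=1: RD_PORT; after: ALU=0 MUL=2 MEM=0 BR=1, R=0, W=2
[6] BR needs rd=0 wr=0: ok; after: ALU=0 MUL=2 MEM=0 BR=0, R=0, W=2

issued = [0, 2, 3, 6]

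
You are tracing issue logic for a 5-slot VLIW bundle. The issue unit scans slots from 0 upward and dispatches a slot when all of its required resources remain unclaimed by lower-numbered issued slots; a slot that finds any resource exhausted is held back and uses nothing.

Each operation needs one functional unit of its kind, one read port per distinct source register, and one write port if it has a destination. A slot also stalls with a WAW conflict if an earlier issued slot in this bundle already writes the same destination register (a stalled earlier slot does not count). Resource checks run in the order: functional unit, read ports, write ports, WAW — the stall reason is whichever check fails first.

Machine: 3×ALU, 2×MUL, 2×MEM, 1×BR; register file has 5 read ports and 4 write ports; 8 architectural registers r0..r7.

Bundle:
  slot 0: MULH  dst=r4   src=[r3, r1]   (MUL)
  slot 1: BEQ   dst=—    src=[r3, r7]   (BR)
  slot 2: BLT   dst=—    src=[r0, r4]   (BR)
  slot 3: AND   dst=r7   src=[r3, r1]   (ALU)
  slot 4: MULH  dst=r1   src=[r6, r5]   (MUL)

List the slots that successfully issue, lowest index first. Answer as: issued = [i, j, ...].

#0 MUL src=r3,r1 dispatched  <A:3 Mu:1 Ld:2 B:1 rd:3 wr:3>
#1 BR src=r3,r7 dispatched  <A:3 Mu:1 Ld:2 B:0 rd:1 wr:3>
#2 BR src=r0,r4 held:FU  <A:3 Mu:1 Ld:2 B:0 rd:1 wr:3>
#3 ALU src=r3,r1 held:RD_PORT  <A:3 Mu:1 Ld:2 B:0 rd:1 wr:3>
#4 MUL src=r6,r5 held:RD_PORT  <A:3 Mu:1 Ld:2 B:0 rd:1 wr:3>

issued = [0, 1]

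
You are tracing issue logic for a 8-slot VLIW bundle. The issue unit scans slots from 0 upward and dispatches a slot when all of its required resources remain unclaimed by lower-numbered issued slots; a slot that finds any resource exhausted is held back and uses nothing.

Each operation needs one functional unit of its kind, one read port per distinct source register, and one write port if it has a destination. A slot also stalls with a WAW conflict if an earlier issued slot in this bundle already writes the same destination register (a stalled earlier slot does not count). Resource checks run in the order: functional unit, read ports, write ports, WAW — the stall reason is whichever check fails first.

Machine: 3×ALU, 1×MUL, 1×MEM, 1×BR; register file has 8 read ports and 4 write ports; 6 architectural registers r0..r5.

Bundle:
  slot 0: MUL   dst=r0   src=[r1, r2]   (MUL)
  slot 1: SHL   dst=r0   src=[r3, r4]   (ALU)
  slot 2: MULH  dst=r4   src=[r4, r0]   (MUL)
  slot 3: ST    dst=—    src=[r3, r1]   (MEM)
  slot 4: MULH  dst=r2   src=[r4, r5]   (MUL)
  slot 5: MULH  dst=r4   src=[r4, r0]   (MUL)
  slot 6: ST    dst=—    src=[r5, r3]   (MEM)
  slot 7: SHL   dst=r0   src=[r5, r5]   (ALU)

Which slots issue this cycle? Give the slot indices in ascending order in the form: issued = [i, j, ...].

#0 MUL src=r1,r2 dispatched  <A:3 Mu:0 Ld:1 B:1 rd:6 wr:3>
#1 ALU src=r3,r4 held:WAW  <A:3 Mu:0 Ld:1 B:1 rd:6 wr:3>
#2 MUL src=r4,r0 held:FU  <A:3 Mu:0 Ld:1 B:1 rd:6 wr:3>
#3 MEM src=r3,r1 dispatched  <A:3 Mu:0 Ld:0 B:1 rd:4 wr:3>
#4 MUL src=r4,r5 held:FU  <A:3 Mu:0 Ld:0 B:1 rd:4 wr:3>
#5 MUL src=r4,r0 held:FU  <A:3 Mu:0 Ld:0 B:1 rd:4 wr:3>
#6 MEM src=r5,r3 held:FU  <A:3 Mu:0 Ld:0 B:1 rd:4 wr:3>
#7 ALU src=r5,r5 held:WAW  <A:3 Mu:0 Ld:0 B:1 rd:4 wr:3>

issued = [0, 3]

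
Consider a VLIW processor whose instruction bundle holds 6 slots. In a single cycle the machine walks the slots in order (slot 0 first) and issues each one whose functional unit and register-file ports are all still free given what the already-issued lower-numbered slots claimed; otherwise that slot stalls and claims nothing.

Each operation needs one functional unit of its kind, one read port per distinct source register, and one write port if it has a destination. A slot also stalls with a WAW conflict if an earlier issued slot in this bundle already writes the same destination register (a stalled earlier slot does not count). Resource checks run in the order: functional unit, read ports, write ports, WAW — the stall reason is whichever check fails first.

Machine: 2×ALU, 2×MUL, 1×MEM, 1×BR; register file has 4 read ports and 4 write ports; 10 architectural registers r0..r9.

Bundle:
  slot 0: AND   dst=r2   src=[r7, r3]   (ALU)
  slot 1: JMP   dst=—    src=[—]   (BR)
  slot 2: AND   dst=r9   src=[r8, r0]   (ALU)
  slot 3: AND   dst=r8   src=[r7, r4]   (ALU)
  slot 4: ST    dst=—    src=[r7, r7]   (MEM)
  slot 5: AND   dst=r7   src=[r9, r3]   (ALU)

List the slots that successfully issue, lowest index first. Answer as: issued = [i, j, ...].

[0] ALU needs rd=2 wr=1: ok; after: ALU=1 MUL=2 MEM=1 BR=1, R=2, W=3
[1] BR needs rd=0 wr=0: ok; after: ALU=1 MUL=2 MEM=1 BR=0, R=2, W=3
[2] ALU needs rd=2 wr=1: ok; after: ALU=0 MUL=2 MEM=1 BR=0, R=0, W=2
[3] ALU needs rd=2 wr=1: FU; after: ALU=0 MUL=2 MEM=1 BR=0, R=0, W=2
[4] MEM needs rd=1 wr=0: RD_PORT; after: ALU=0 MUL=2 MEM=1 BR=0, R=0, W=2
[5] ALU needs rd=2 wr=1: FU; after: ALU=0 MUL=2 MEM=1 BR=0, R=0, W=2

issued = [0, 1, 2]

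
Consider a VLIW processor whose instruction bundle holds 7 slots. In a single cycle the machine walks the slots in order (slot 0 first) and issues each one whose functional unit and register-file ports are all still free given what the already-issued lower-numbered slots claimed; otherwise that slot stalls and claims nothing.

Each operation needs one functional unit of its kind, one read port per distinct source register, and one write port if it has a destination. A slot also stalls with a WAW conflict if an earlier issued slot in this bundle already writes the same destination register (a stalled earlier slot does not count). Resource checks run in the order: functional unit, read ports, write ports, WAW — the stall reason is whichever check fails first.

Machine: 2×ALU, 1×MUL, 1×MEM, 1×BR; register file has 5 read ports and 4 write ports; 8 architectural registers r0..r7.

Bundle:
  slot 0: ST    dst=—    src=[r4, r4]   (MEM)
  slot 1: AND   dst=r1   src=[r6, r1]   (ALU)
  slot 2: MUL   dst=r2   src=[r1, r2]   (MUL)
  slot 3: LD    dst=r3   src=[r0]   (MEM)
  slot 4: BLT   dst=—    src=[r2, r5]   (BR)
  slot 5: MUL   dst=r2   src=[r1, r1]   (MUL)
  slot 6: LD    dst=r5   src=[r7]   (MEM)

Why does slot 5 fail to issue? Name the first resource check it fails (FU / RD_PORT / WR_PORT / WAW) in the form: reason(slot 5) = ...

slot 0 (MEM): ISSUE — free A2,Mu1,Ld0,B1 rp4 wp4
slot 1 (ALU): ISSUE — free A1,Mu1,Ld0,B1 rp2 wp3
slot 2 (MUL): ISSUE — free A1,Mu0,Ld0,B1 rp0 wp2
slot 3 (MEM): stall FU — free A1,Mu0,Ld0,B1 rp0 wp2
slot 4 (BR): stall RD_PORT — free A1,Mu0,Ld0,B1 rp0 wp2
slot 5 (MUL): stall FU — free A1,Mu0,Ld0,B1 rp0 wp2
slot 6 (MEM): stall FU — free A1,Mu0,Ld0,B1 rp0 wp2

reason(slot 5) = FU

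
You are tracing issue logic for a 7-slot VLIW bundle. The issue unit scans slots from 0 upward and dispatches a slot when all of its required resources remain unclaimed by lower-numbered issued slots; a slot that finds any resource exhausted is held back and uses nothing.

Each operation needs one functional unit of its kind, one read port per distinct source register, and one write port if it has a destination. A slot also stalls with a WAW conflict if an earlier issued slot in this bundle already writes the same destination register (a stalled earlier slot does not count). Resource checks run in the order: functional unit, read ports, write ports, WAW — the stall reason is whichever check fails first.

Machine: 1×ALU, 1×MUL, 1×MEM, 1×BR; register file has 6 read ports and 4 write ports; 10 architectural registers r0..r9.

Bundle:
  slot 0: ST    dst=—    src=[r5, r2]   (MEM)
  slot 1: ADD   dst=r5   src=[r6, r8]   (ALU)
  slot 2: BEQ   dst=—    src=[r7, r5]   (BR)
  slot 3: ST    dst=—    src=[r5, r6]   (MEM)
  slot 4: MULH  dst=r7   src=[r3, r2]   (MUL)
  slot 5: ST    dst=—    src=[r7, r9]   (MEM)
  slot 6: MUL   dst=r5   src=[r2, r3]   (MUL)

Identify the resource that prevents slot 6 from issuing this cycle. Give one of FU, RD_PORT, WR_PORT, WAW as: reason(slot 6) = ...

[0] MEM needs rd=2 wr=0: ok; after: ALU=1 MUL=1 MEM=0 BR=1, R=4, W=4
[1] ALU needs rd=2 wr=1: ok; after: ALU=0 MUL=1 MEM=0 BR=1, R=2, W=3
[2] BR needs rd=2 wr=0: ok; after: ALU=0 MUL=1 MEM=0 BR=0, R=0, W=3
[3] MEM needs rd=2 wr=0: FU; after: ALU=0 MUL=1 MEM=0 BR=0, R=0, W=3
[4] MUL needs rd=2 wr=1: RD_PORT; after: ALU=0 MUL=1 MEM=0 BR=0, R=0, W=3
[5] MEM needs rd=2 wr=0: FU; after: ALU=0 MUL=1 MEM=0 BR=0, R=0, W=3
[6] MUL needs rd=2 wr=1: RD_PORT; after: ALU=0 MUL=1 MEM=0 BR=0, R=0, W=3

reason(slot 6) = RD_PORT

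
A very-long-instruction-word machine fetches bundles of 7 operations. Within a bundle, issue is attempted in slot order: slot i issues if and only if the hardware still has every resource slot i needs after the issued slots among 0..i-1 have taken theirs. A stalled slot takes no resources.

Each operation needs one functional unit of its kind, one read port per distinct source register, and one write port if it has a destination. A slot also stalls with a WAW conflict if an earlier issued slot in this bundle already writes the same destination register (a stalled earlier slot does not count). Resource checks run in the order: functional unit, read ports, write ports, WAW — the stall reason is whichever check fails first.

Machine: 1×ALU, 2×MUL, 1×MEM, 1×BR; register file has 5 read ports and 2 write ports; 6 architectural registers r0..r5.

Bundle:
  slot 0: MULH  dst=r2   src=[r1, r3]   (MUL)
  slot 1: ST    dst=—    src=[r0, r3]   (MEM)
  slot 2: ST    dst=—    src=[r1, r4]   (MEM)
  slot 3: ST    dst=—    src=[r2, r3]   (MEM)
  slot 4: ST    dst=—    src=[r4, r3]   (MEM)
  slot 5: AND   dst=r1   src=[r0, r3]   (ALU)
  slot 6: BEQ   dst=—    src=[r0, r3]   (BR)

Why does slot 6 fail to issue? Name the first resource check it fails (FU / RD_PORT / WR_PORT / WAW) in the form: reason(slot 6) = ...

slot 0 (MUL): ISSUE — free A1,Mu1,Ld1,B1 rp3 wp1
slot 1 (MEM): ISSUE — free A1,Mu1,Ld0,B1 rp1 wp1
slot 2 (MEM): stall FU — free A1,Mu1,Ld0,B1 rp1 wp1
slot 3 (MEM): stall FU — free A1,Mu1,Ld0,B1 rp1 wp1
slot 4 (MEM): stall FU — free A1,Mu1,Ld0,B1 rp1 wp1
slot 5 (ALU): stall RD_PORT — free A1,Mu1,Ld0,B1 rp1 wp1
slot 6 (BR): stall RD_PORT — free A1,Mu1,Ld0,B1 rp1 wp1

reason(slot 6) = RD_PORT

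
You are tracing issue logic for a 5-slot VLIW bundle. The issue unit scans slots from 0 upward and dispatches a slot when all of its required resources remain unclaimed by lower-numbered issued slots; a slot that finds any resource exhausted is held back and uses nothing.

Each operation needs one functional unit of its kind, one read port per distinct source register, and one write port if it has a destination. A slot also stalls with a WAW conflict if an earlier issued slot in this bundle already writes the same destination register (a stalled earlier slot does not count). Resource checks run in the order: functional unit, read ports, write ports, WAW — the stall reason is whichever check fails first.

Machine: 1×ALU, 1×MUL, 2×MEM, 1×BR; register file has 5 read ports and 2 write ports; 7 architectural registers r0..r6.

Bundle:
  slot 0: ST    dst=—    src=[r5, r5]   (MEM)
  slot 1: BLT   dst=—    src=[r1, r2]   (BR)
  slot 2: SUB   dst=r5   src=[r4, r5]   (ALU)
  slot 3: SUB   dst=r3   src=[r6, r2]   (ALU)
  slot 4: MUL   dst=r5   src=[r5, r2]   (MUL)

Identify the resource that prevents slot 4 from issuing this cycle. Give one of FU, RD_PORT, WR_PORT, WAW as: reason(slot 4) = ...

reason(slot 4) = RD_PORT

[0] MEM needs rd=1 wr=0: ok; after: ALU=1 MUL=1 MEM=1 BR=1, R=4, W=2
[1] BR needs rd=2 wr=0: ok; after: ALU=1 MUL=1 MEM=1 BR=0, R=2, W=2
[2] ALU needs rd=2 wr=1: ok; after: ALU=0 MUL=1 MEM=1 BR=0, R=0, W=1
[3] ALU needs rd=2 wr=1: FU; after: ALU=0 MUL=1 MEM=1 BR=0, R=0, W=1
[4] MUL needs rd=2 wr=1: RD_PORT; after: ALU=0 MUL=1 MEM=1 BR=0, R=0, W=1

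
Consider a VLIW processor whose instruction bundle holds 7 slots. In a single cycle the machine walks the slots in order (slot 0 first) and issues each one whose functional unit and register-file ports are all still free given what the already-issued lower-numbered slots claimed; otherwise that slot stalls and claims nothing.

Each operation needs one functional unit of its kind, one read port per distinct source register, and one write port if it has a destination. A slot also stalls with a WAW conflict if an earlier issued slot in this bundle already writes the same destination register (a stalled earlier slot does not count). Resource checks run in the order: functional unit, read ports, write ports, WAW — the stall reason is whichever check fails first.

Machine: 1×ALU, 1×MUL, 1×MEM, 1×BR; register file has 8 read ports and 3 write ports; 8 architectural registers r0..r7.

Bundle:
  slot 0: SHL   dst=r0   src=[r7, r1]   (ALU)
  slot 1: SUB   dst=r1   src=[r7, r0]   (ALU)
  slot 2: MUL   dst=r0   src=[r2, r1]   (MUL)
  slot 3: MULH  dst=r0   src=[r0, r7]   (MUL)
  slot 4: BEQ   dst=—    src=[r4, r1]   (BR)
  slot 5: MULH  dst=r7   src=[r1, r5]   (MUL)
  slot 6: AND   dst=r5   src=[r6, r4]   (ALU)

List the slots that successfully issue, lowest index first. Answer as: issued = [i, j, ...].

issued = [0, 4, 5]

#0 ALU src=r7,r1 dispatched  <A:0 Mu:1 Ld:1 B:1 rd:6 wr:2>
#1 ALU src=r7,r0 held:FU  <A:0 Mu:1 Ld:1 B:1 rd:6 wr:2>
#2 MUL src=r2,r1 held:WAW  <A:0 Mu:1 Ld:1 B:1 rd:6 wr:2>
#3 MUL src=r0,r7 held:WAW  <A:0 Mu:1 Ld:1 B:1 rd:6 wr:2>
#4 BR src=r4,r1 dispatched  <A:0 Mu:1 Ld:1 B:0 rd:4 wr:2>
#5 MUL src=r1,r5 dispatched  <A:0 Mu:0 Ld:1 B:0 rd:2 wr:1>
#6 ALU src=r6,r4 held:FU  <A:0 Mu:0 Ld:1 B:0 rd:2 wr:1>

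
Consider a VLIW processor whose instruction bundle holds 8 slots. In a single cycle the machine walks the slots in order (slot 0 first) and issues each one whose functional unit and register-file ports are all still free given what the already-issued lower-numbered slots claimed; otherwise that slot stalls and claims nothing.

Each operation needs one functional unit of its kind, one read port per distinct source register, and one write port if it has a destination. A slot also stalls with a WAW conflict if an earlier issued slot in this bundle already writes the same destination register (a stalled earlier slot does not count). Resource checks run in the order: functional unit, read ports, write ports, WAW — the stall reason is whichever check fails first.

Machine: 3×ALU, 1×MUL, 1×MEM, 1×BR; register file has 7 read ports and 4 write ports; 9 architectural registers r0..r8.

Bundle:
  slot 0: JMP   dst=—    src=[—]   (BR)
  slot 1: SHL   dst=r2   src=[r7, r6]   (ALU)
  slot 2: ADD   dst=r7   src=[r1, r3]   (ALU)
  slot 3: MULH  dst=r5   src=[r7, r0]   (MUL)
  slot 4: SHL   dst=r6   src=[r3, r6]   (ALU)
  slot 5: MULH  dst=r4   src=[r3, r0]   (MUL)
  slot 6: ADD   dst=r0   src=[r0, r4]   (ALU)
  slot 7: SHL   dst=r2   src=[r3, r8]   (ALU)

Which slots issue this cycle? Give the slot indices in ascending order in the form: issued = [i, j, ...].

issued = [0, 1, 2, 3]

#0 BR src=- dispatched  <A:3 Mu:1 Ld:1 B:0 rd:7 wr:4>
#1 ALU src=r7,r6 dispatched  <A:2 Mu:1 Ld:1 B:0 rd:5 wr:3>
#2 ALU src=r1,r3 dispatched  <A:1 Mu:1 Ld:1 B:0 rd:3 wr:2>
#3 MUL src=r7,r0 dispatched  <A:1 Mu:0 Ld:1 B:0 rd:1 wr:1>
#4 ALU src=r3,r6 held:RD_PORT  <A:1 Mu:0 Ld:1 B:0 rd:1 wr:1>
#5 MUL src=r3,r0 held:FU  <A:1 Mu:0 Ld:1 B:0 rd:1 wr:1>
#6 ALU src=r0,r4 held:RD_PORT  <A:1 Mu:0 Ld:1 B:0 rd:1 wr:1>
#7 ALU src=r3,r8 held:RD_PORT  <A:1 Mu:0 Ld:1 B:0 rd:1 wr:1>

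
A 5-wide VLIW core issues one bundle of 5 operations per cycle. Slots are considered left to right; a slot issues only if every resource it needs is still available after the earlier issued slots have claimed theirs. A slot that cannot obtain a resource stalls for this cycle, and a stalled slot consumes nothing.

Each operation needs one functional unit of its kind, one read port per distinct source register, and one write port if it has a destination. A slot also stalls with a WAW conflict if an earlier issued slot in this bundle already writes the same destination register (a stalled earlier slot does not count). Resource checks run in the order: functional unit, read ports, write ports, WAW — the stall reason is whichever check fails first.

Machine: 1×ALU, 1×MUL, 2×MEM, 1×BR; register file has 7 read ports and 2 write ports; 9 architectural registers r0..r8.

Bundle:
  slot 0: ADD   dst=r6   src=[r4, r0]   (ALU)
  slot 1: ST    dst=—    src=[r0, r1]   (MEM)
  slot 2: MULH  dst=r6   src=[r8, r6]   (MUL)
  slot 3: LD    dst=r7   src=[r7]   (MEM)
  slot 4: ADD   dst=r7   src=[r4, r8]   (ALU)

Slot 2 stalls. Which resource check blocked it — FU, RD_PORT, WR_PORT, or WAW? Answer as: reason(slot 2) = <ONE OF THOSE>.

reason(slot 2) = WAW

[0] ALU needs rd=2 wr=1: ok; after: ALU=0 MUL=1 MEM=2 BR=1, R=5, W=1
[1] MEM needs rd=2 wr=0: ok; after: ALU=0 MUL=1 MEM=1 BR=1, R=3, W=1
[2] MUL needs rd=2 wr=1: WAW; after: ALU=0 MUL=1 MEM=1 BR=1, R=3, W=1
[3] MEM needs rd=1 wr=1: ok; after: ALU=0 MUL=1 MEM=0 BR=1, R=2, W=0
[4] ALU needs rd=2 wr=1: FU; after: ALU=0 MUL=1 MEM=0 BR=1, R=2, W=0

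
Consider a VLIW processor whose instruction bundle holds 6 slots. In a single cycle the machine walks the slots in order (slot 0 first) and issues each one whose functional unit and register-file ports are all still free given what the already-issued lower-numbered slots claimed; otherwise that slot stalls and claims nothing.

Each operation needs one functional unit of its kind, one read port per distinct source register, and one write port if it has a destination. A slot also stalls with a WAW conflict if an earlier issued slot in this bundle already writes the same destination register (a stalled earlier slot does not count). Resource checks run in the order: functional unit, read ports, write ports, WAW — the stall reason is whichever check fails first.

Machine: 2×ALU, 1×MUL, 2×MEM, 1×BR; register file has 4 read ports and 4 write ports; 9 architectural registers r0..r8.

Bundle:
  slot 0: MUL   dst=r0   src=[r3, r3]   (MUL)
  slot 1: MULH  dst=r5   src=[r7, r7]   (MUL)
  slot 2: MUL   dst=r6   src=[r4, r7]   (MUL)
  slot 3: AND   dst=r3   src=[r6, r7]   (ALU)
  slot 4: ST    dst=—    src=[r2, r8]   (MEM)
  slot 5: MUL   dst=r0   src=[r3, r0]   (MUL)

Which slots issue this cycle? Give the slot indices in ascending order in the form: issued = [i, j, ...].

[0] MUL needs rd=1 wr=1: ok; after: ALU=2 MUL=0 MEM=2 BR=1, R=3, W=3
[1] MUL needs rd=1 wr=1: FU; after: ALU=2 MUL=0 MEM=2 BR=1, R=3, W=3
[2] MUL needs rd=2 wr=1: FU; after: ALU=2 MUL=0 MEM=2 BR=1, R=3, W=3
[3] ALU needs rd=2 wr=1: ok; after: ALU=1 MUL=0 MEM=2 BR=1, R=1, W=2
[4] MEM needs rd=2 wr=0: RD_PORT; after: ALU=1 MUL=0 MEM=2 BR=1, R=1, W=2
[5] MUL needs rd=2 wr=1: FU; after: ALU=1 MUL=0 MEM=2 BR=1, R=1, W=2

issued = [0, 3]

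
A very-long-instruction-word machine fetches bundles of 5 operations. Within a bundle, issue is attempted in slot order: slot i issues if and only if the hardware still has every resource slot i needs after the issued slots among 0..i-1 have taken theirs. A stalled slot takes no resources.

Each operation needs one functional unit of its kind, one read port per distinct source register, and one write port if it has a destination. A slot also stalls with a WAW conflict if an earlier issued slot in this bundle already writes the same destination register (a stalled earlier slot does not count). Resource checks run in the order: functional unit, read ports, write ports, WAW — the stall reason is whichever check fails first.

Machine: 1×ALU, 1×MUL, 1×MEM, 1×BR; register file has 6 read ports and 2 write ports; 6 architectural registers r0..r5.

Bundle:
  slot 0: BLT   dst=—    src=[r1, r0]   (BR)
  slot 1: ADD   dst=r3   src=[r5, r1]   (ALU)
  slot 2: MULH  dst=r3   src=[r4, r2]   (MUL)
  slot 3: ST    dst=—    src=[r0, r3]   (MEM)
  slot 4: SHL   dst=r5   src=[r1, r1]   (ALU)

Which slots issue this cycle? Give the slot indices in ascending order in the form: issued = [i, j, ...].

issued = [0, 1, 3]

[0] BR needs rd=2 wr=0: ok; after: ALU=1 MUL=1 MEM=1 BR=0, R=4, W=2
[1] ALU needs rd=2 wr=1: ok; after: ALU=0 MUL=1 MEM=1 BR=0, R=2, W=1
[2] MUL needs rd=2 wr=1: WAW; after: ALU=0 MUL=1 MEM=1 BR=0, R=2, W=1
[3] MEM needs rd=2 wr=0: ok; after: ALU=0 MUL=1 MEM=0 BR=0, R=0, W=1
[4] ALU needs rd=1 wr=1: FU; after: ALU=0 MUL=1 MEM=0 BR=0, R=0, W=1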